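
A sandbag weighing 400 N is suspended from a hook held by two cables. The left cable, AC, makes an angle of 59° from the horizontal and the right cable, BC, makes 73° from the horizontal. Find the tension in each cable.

ΣF_x = 0: −T_AC·cos59° + T_BC·cos73° = 0 → T_BC = 1.76159·T_AC.
ΣF_y = 0: T_AC·sin59° + T_BC·sin73° = 400.
Substitute: T_AC·(0.857167 + 1.76159·0.956305) = 400 → T_AC = 157.37 ≈ 157.4 N.
Then T_BC = 1.76159 × 157.37 = 277.2 N.

T_AC = 157.4 N, T_BC = 277.2 N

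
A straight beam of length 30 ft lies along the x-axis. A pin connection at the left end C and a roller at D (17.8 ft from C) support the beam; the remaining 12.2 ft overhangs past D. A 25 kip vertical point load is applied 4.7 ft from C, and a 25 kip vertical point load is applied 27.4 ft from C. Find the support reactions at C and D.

C_x = 0, C_y = 4.916 kip, D_y = 45.08 kip

Taking moments about C: D_y·17.8 − 25·4.7 − 25·27.4 = 0 → D_y = 802.5/17.8 = 45.0843 ≈ 45.08 kip.
ΣF_y = 0: C_y + 45.0843 − 25 − 25 = 0 → C_y = 4.916 kip.
ΣF_x = 0: no horizontal applied forces, so C_x = 0.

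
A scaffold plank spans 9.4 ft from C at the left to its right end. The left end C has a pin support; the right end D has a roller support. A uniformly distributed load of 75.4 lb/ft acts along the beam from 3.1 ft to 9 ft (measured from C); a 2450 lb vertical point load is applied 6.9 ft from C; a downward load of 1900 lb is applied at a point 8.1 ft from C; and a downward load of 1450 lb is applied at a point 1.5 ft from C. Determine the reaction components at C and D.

Resultant of the distributed load: 75.4 × 5.9 = 444.86 lb at 6.05 ft from C.
ΣM about C: D_y·9.4 − (75.4·5.9)·6.05 − 2450·6.9 − 1900·8.1 − 1450·1.5 = 0 → D_y = 37161.403/9.4 = 3953.34 ≈ 3953 lb.
ΣF_y = 0: C_y + 3953.34 − 75.4·5.9 − 2450 − 1900 − 1450 = 0 → C_y = 2292 lb.
ΣF_x = 0: no horizontal applied forces, so C_x = 0.

C_x = 0, C_y = 2292 lb, D_y = 3953 lb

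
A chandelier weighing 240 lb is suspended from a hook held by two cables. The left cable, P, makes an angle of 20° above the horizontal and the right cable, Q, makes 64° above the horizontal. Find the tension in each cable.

T_P = 105.8 lb, T_Q = 226.8 lb

ΣF_x = 0: −T_P·cos20° + T_Q·cos64° = 0 → T_Q = 2.1436·T_P.
ΣF_y = 0: T_P·sin20° + T_Q·sin64° = 240.
Substitute: T_P·(0.34202 + 2.1436·0.898794) = 240 → T_P = 105.789 ≈ 105.8 lb.
Then T_Q = 2.1436 × 105.789 = 226.8 lb.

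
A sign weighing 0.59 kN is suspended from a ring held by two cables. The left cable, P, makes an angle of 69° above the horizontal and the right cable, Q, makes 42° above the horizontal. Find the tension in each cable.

T_P = 0.4696 kN, T_Q = 0.2265 kN

ΣF_x = 0: −T_P·cos69° + T_Q·cos42° = 0 → T_Q = 0.482232·T_P.
ΣF_y = 0: T_P·sin69° + T_Q·sin42° = 0.59.
Substitute: T_P·(0.93358 + 0.482232·0.669131) = 0.59 → T_P = 0.469649 ≈ 0.4696 kN.
Then T_Q = 0.482232 × 0.469649 = 0.2265 kN.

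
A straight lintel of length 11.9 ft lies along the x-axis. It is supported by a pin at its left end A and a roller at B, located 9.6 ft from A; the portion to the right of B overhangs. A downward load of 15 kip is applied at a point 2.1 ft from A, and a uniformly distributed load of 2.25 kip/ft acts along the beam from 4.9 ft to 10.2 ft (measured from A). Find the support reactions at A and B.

Resultant of the distributed load: 2.25 × 5.3 = 11.925 kip at 7.55 ft from A.
Moments about A: B_y·9.6 − 15·2.1 − (2.25·5.3)·7.55 = 0 → B_y = 121.53375/9.6 = 12.6598 ≈ 12.66 kip.
ΣF_y = 0: A_y + 12.6598 − 15 − 2.25·5.3 = 0 → A_y = 14.27 kip.
ΣF_x = 0: no horizontal applied forces, so A_x = 0.

A_x = 0, A_y = 14.27 kip, B_y = 12.66 kip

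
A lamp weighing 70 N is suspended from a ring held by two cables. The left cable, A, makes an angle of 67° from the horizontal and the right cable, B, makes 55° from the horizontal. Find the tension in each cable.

ΣF_x = 0: −T_A·cos67° + T_B·cos55° = 0 → T_B = 0.681219·T_A.
ΣF_y = 0: T_A·sin67° + T_B·sin55° = 70.
Substitute: T_A·(0.920505 + 0.681219·0.819152) = 70 → T_A = 47.3444 ≈ 47.34 N.
Then T_B = 0.681219 × 47.3444 = 32.25 N.

T_A = 47.34 N, T_B = 32.25 N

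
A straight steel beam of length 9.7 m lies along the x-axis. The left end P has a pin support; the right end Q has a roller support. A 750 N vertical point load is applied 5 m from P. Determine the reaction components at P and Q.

P_x = 0, P_y = 363.4 N, Q_y = 386.6 N

Taking moments about P: Q_y·9.7 − 750·5 = 0 → Q_y = 3750/9.7 = 386.598 ≈ 386.6 N.
ΣF_y = 0: P_y + 386.598 − 750 = 0 → P_y = 363.4 N.
ΣF_x = 0: no horizontal applied forces, so P_x = 0.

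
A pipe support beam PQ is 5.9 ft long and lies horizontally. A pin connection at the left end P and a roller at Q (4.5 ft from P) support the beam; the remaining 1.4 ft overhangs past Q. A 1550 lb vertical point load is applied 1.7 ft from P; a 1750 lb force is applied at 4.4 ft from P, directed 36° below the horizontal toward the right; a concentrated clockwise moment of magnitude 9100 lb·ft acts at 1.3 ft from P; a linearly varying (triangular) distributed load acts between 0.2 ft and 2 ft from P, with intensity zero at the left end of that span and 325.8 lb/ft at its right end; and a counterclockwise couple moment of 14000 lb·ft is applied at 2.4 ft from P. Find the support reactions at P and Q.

Resultant of the triangular load: ½ × 325.8 × 1.8 = 293.22 lb, acting at 1.4 ft from P (one-third of the span from the peak).
ΣM about P: Q_y·4.5 − 1550·1.7 − 1750·sin36°·4.4 − 9100 − (½·325.8·1.8)·1.4 + 14000 = 0 → Q_y = 2671.45/4.5 = 593.656 ≈ 593.7 lb.
ΣF_y = 0: P_y + 593.656 − 1550 − 1750·sin36° − ½·325.8·1.8 = 0 → P_y = 2278 lb.
ΣF_x = 0: P_x + 1750·cos36° = 0 → P_x = -1416 lb.

P_x = -1416 lb, P_y = 2278 lb, Q_y = 593.7 lb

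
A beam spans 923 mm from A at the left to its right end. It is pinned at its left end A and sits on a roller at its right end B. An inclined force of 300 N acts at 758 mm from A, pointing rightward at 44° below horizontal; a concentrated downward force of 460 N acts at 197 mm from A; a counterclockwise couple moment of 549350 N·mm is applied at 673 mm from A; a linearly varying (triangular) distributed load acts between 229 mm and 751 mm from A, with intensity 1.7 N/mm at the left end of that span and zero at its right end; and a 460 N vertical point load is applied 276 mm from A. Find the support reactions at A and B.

A_x = -215.8 N, A_y = 1567 N, B_y = 5.424 N

Resultant of the triangular load: ½ × 1.7 × 522 = 443.7 N, acting at 403 mm from A (one-third of the span from the peak).
Taking moments about A: B_y·923 − 300·sin44°·758 − 460·197 + 549350 − (½·1.7·522)·403 − 460·276 = 0 → B_y = 5006.41/923 = 5.42406 ≈ 5.424 N.
ΣF_y = 0: A_y + 5.42406 − 300·sin44° − 460 − ½·1.7·522 − 460 = 0 → A_y = 1567 N.
ΣF_x = 0: A_x + 300·cos44° = 0 → A_x = -215.8 N.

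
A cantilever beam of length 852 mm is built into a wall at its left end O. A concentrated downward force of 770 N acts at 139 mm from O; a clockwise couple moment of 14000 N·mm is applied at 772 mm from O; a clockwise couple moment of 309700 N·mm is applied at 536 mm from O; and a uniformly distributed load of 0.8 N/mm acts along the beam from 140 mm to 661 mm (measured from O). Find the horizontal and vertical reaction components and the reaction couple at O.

Resultant of the distributed load: 0.8 × 521 = 416.8 N at 400.5 mm from O.
ΣF_x = 0: O_x = 0.
ΣF_y = 0: O_y − 770 − 0.8·521 = 0 → O_y = 1187 N.
ΣM about O: M_O − 770·139 − 14000 − 309700 − (0.8·521)·400.5 = 0 → M_O = 597700 N·mm.

O_x = 0, O_y = 1187 N, M_O = 597700 N·mm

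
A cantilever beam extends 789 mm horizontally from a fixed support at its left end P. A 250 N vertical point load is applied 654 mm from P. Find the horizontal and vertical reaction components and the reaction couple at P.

P_x = 0, P_y = 250.0 N, M_P = 163500 N·mm

ΣF_x = 0: P_x = 0.
ΣF_y = 0: P_y − 250 = 0 → P_y = 250.0 N.
ΣM about P: M_P − 250·654 = 0 → M_P = 163500 N·mm.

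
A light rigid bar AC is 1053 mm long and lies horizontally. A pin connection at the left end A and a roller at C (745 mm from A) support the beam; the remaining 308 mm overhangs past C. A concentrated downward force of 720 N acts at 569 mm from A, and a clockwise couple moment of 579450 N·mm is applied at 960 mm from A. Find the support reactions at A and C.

Taking moments about A: C_y·745 − 720·569 − 579450 = 0 → C_y = 989130/745 = 1327.69 ≈ 1328 N.
ΣF_y = 0: A_y + 1327.69 − 720 = 0 → A_y = -607.7 N.
ΣF_x = 0: no horizontal applied forces, so A_x = 0.

A_x = 0, A_y = -607.7 N, C_y = 1328 N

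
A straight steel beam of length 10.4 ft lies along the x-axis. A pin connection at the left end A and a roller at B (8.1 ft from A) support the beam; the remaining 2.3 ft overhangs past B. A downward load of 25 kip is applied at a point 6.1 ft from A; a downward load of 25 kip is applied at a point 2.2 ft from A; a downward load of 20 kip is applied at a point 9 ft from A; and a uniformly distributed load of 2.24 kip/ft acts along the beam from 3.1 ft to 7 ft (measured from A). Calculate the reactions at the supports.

Resultant of the distributed load: 2.24 × 3.9 = 8.736 kip at 5.05 ft from A.
Taking moments about A: B_y·8.1 − 25·6.1 − 25·2.2 − 20·9 − (2.24·3.9)·5.05 = 0 → B_y = 431.6168/8.1 = 53.286 ≈ 53.29 kip.
ΣF_y = 0: A_y + 53.286 − 25 − 25 − 20 − 2.24·3.9 = 0 → A_y = 25.45 kip.
ΣF_x = 0: no horizontal applied forces, so A_x = 0.

A_x = 0, A_y = 25.45 kip, B_y = 53.29 kip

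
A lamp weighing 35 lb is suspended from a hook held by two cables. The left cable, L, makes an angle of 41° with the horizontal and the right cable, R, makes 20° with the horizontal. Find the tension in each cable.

T_L = 37.60 lb, T_R = 30.20 lb

ΣF_x = 0: −T_L·cos41° + T_R·cos20° = 0 → T_R = 0.803145·T_L.
ΣF_y = 0: T_L·sin41° + T_R·sin20° = 35.
Substitute: T_L·(0.656059 + 0.803145·0.34202) = 35 → T_L = 37.6041 ≈ 37.60 lb.
Then T_R = 0.803145 × 37.6041 = 30.20 lb.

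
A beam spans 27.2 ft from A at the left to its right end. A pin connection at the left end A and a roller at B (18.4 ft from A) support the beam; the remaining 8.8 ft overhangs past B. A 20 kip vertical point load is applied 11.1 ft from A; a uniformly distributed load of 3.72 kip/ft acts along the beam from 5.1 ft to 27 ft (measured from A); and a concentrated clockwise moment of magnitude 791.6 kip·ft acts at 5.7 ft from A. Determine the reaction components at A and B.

Resultant of the distributed load: 3.72 × 21.9 = 81.468 kip at 16.05 ft from A.
Moments about A: B_y·18.4 − 20·11.1 − (3.72·21.9)·16.05 − 791.6 = 0 → B_y = 2321.1614/18.4 = 126.15 ≈ 126.2 kip.
ΣF_y = 0: A_y + 126.15 − 20 − 3.72·21.9 = 0 → A_y = -24.68 kip.
ΣF_x = 0: no horizontal applied forces, so A_x = 0.

A_x = 0, A_y = -24.68 kip, B_y = 126.2 kip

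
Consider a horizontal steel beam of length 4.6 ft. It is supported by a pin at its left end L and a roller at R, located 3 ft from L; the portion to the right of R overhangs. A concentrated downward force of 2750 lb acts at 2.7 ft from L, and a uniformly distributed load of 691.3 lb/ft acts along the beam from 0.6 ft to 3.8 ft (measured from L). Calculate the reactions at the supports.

Resultant of the distributed load: 691.3 × 3.2 = 2212.16 lb at 2.2 ft from L.
ΣM about L: R_y·3 − 2750·2.7 − (691.3·3.2)·2.2 = 0 → R_y = 12291.752/3 = 4097.25 ≈ 4097 lb.
ΣF_y = 0: L_y + 4097.25 − 2750 − 691.3·3.2 = 0 → L_y = 864.9 lb.
ΣF_x = 0: no horizontal applied forces, so L_x = 0.

L_x = 0, L_y = 864.9 lb, R_y = 4097 lb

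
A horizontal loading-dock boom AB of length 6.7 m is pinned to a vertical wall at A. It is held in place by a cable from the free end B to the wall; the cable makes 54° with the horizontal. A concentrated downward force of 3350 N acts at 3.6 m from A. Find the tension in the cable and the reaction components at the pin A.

T = 2225 N, A_x = 1308 N, A_y = 1550 N

ΣM about A: T·sin54°·6.7 − 3350·3.6 = 0 → T = 12060/(6.7·0.809017) = 2224.92 ≈ 2225 N.
ΣF_x = 0: A_x − T·cos54° = 0 → A_x = 2224.92 × 0.587785 = 1308 N.
ΣF_y = 0: A_y + T·sin54° − 3350 = 0 → A_y = 3350 − 2224.92 × 0.809017 = 1550 N.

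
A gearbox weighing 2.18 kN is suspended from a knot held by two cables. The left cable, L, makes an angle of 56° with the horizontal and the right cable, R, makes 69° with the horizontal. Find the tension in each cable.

ΣF_x = 0: −T_L·cos56° + T_R·cos69° = 0 → T_R = 1.56039·T_L.
ΣF_y = 0: T_L·sin56° + T_R·sin69° = 2.18.
Substitute: T_L·(0.829038 + 1.56039·0.93358) = 2.18 → T_L = 0.95372 ≈ 0.9537 kN.
Then T_R = 1.56039 × 0.95372 = 1.488 kN.

T_L = 0.9537 kN, T_R = 1.488 kN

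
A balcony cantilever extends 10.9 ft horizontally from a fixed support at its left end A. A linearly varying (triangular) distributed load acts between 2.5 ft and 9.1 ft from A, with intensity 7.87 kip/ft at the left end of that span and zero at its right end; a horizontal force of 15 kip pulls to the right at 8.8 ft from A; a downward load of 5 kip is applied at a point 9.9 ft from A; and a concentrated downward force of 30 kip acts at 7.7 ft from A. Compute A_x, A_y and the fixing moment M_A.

Resultant of the triangular load: ½ × 7.87 × 6.6 = 25.971 kip, acting at 4.7 ft from A (one-third of the span from the peak).
ΣF_x = 0: A_x + 15 = 0 → A_x = -15.00 kip.
ΣF_y = 0: A_y − ½·7.87·6.6 − 5 − 30 = 0 → A_y = 60.97 kip.
ΣM about A: M_A − (½·7.87·6.6)·4.7 − 5·9.9 − 30·7.7 = 0 → M_A = 402.6 kip·ft.

A_x = -15.00 kip, A_y = 60.97 kip, M_A = 402.6 kip·ft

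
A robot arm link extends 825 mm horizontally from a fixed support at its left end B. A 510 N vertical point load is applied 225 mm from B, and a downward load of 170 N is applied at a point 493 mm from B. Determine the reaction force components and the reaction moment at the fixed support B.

B_x = 0, B_y = 680.0 N, M_B = 198600 N·mm

ΣF_x = 0: B_x = 0.
ΣF_y = 0: B_y − 510 − 170 = 0 → B_y = 680.0 N.
ΣM about B: M_B − 510·225 − 170·493 = 0 → M_B = 198600 N·mm.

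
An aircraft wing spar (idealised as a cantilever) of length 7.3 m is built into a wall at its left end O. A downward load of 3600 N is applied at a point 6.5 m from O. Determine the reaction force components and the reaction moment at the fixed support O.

O_x = 0, O_y = 3600 N, M_O = 23400 N·m

ΣF_x = 0: O_x = 0.
ΣF_y = 0: O_y − 3600 = 0 → O_y = 3600 N.
ΣM about O: M_O − 3600·6.5 = 0 → M_O = 23400 N·m.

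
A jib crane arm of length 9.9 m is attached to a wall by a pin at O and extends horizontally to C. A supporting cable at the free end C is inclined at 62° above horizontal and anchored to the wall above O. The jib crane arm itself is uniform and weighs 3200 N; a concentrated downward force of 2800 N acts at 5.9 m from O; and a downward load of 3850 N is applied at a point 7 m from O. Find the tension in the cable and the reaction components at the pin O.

ΣM about O: T·sin62°·9.9 − 3200·4.95 − 2800·5.9 − 3850·7 = 0 → T = 59310/(9.9·0.882948) = 6785.12 ≈ 6785 N.
ΣF_x = 0: O_x − T·cos62° = 0 → O_x = 6785.12 × 0.469472 = 3185 N.
ΣF_y = 0: O_y + T·sin62° − 3200 − 2800 − 3850 = 0 → O_y = 9850 − 6785.12 × 0.882948 = 3859 N.

T = 6785 N, O_x = 3185 N, O_y = 3859 N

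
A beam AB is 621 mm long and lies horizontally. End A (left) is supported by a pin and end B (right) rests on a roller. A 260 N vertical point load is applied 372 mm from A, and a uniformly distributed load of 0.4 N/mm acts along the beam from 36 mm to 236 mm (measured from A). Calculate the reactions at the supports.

A_x = 0, A_y = 166.7 N, B_y = 173.3 N

Resultant of the distributed load: 0.4 × 200 = 80 N at 136 mm from A.
Moments about A: B_y·621 − 260·372 − (0.4·200)·136 = 0 → B_y = 107600/621 = 173.269 ≈ 173.3 N.
ΣF_y = 0: A_y + 173.269 − 260 − 0.4·200 = 0 → A_y = 166.7 N.
ΣF_x = 0: no horizontal applied forces, so A_x = 0.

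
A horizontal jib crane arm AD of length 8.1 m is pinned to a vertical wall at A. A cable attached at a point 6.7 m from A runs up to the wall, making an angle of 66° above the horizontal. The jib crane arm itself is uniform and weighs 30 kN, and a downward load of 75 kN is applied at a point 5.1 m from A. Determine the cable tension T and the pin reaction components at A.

ΣM about A: T·sin66°·6.7 − 30·4.05 − 75·5.1 = 0 → T = 504/(6.7·0.913545) = 82.3428 ≈ 82.34 kN.
ΣF_x = 0: A_x − T·cos66° = 0 → A_x = 82.3428 × 0.406737 = 33.49 kN.
ΣF_y = 0: A_y + T·sin66° − 30 − 75 = 0 → A_y = 105 − 82.3428 × 0.913545 = 29.78 kN.

T = 82.34 kN, A_x = 33.49 kN, A_y = 29.78 kN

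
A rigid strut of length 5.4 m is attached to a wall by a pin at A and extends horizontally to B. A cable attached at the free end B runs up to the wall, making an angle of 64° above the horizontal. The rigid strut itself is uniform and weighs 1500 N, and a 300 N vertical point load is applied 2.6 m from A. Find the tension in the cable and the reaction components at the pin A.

ΣM about A: T·sin64°·5.4 − 1500·2.7 − 300·2.6 = 0 → T = 4830/(5.4·0.898794) = 995.161 ≈ 995.2 N.
ΣF_x = 0: A_x − T·cos64° = 0 → A_x = 995.161 × 0.438371 = 436.2 N.
ΣF_y = 0: A_y + T·sin64° − 1500 − 300 = 0 → A_y = 1800 − 995.161 × 0.898794 = 905.6 N.

T = 995.2 N, A_x = 436.2 N, A_y = 905.6 N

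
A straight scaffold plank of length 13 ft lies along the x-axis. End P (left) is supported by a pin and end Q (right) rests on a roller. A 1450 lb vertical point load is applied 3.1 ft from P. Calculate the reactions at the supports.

P_x = 0, P_y = 1104 lb, Q_y = 345.8 lb

Moments about P: Q_y·13 − 1450·3.1 = 0 → Q_y = 4495/13 = 345.769 ≈ 345.8 lb.
ΣF_y = 0: P_y + 345.769 − 1450 = 0 → P_y = 1104 lb.
ΣF_x = 0: no horizontal applied forces, so P_x = 0.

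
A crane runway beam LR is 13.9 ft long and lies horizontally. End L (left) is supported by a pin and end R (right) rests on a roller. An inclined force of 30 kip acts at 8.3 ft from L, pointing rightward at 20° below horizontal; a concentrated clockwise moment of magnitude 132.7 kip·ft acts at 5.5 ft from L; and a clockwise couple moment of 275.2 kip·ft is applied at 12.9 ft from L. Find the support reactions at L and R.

ΣM about L: R_y·13.9 − 30·sin20°·8.3 − 132.7 − 275.2 = 0 → R_y = 493.063/13.9 = 35.4722 ≈ 35.47 kip.
ΣF_y = 0: L_y + 35.4722 − 30·sin20° = 0 → L_y = -25.21 kip.
ΣF_x = 0: L_x + 30·cos20° = 0 → L_x = -28.19 kip.

L_x = -28.19 kip, L_y = -25.21 kip, R_y = 35.47 kip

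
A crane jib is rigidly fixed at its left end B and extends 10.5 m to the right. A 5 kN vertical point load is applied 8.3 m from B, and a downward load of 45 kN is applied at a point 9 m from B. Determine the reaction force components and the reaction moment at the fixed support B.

B_x = 0, B_y = 50.00 kN, M_B = 446.5 kN·m

ΣF_x = 0: B_x = 0.
ΣF_y = 0: B_y − 5 − 45 = 0 → B_y = 50.00 kN.
ΣM about B: M_B − 5·8.3 − 45·9 = 0 → M_B = 446.5 kN·m.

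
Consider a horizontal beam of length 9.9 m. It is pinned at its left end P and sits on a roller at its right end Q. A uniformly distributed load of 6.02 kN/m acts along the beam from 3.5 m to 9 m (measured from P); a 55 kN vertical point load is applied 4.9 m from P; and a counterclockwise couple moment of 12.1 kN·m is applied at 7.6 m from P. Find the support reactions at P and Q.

P_x = 0, P_y = 41.21 kN, Q_y = 46.90 kN

Resultant of the distributed load: 6.02 × 5.5 = 33.11 kN at 6.25 m from P.
Taking moments about P: Q_y·9.9 − (6.02·5.5)·6.25 − 55·4.9 + 12.1 = 0 → Q_y = 464.3375/9.9 = 46.9028 ≈ 46.90 kN.
ΣF_y = 0: P_y + 46.9028 − 6.02·5.5 − 55 = 0 → P_y = 41.21 kN.
ΣF_x = 0: no horizontal applied forces, so P_x = 0.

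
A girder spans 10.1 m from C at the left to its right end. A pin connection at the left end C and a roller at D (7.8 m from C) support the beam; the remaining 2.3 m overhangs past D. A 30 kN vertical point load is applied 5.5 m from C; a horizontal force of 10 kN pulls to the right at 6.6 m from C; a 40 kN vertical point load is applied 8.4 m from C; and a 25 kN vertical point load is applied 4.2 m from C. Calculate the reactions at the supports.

Taking moments about C: D_y·7.8 − 30·5.5 − 40·8.4 − 25·4.2 = 0 → D_y = 606/7.8 = 77.6923 ≈ 77.69 kN.
ΣF_y = 0: C_y + 77.6923 − 30 − 40 − 25 = 0 → C_y = 17.31 kN.
ΣF_x = 0: C_x + 10 = 0 → C_x = -10.00 kN.

C_x = -10.00 kN, C_y = 17.31 kN, D_y = 77.69 kN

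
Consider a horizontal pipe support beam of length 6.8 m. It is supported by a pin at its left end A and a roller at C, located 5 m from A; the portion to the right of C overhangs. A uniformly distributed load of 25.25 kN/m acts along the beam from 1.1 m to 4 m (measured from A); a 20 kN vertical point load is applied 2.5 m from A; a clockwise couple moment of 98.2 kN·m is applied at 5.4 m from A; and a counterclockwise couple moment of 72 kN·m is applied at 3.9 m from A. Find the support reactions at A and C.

Resultant of the distributed load: 25.25 × 2.9 = 73.225 kN at 2.55 m from A.
Moments about A: C_y·5 − (25.25·2.9)·2.55 − 20·2.5 − 98.2 + 72 = 0 → C_y = 262.92375/5 = 52.5847 ≈ 52.58 kN.
ΣF_y = 0: A_y + 52.5847 − 25.25·2.9 − 20 = 0 → A_y = 40.64 kN.
ΣF_x = 0: no horizontal applied forces, so A_x = 0.

A_x = 0, A_y = 40.64 kN, C_y = 52.58 kN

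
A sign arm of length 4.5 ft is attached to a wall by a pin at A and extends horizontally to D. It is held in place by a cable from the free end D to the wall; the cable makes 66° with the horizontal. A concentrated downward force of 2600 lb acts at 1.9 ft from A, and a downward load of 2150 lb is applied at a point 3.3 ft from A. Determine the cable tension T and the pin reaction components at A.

T = 2928 lb, A_x = 1191 lb, A_y = 2076 lb

ΣM about A: T·sin66°·4.5 − 2600·1.9 − 2150·3.3 = 0 → T = 12035/(4.5·0.913545) = 2927.55 ≈ 2928 lb.
ΣF_x = 0: A_x − T·cos66° = 0 → A_x = 2927.55 × 0.406737 = 1191 lb.
ΣF_y = 0: A_y + T·sin66° − 2600 − 2150 = 0 → A_y = 4750 − 2927.55 × 0.913545 = 2076 lb.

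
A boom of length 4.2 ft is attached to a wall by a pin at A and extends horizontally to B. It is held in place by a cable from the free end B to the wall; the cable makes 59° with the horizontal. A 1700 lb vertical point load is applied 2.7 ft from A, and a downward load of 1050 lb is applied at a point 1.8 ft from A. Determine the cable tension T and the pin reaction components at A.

T = 1800 lb, A_x = 927.0 lb, A_y = 1207 lb

ΣM about A: T·sin59°·4.2 − 1700·2.7 − 1050·1.8 = 0 → T = 6480/(4.2·0.857167) = 1799.95 ≈ 1800 lb.
ΣF_x = 0: A_x − T·cos59° = 0 → A_x = 1799.95 × 0.515038 = 927.0 lb.
ΣF_y = 0: A_y + T·sin59° − 1700 − 1050 = 0 → A_y = 2750 − 1799.95 × 0.857167 = 1207 lb.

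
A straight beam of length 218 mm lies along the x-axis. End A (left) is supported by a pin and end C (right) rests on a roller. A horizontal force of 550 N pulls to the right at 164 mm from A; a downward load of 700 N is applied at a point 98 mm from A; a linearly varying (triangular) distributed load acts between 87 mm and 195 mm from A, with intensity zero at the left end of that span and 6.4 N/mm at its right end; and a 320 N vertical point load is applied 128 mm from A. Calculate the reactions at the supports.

Resultant of the triangular load: ½ × 6.4 × 108 = 345.6 N, acting at 159 mm from A (one-third of the span from the peak).
Taking moments about A: C_y·218 − 700·98 − (½·6.4·108)·159 − 320·128 = 0 → C_y = 164510.4/218 = 754.635 ≈ 754.6 N.
ΣF_y = 0: A_y + 754.635 − 700 − ½·6.4·108 − 320 = 0 → A_y = 611.0 N.
ΣF_x = 0: A_x + 550 = 0 → A_x = -550.0 N.

A_x = -550.0 N, A_y = 611.0 N, C_y = 754.6 N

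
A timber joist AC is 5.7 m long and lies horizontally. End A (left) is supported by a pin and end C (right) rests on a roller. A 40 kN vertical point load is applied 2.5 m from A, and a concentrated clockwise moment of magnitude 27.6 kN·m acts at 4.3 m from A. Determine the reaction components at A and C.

A_x = 0, A_y = 17.61 kN, C_y = 22.39 kN

ΣM about A: C_y·5.7 − 40·2.5 − 27.6 = 0 → C_y = 127.6/5.7 = 22.386 ≈ 22.39 kN.
ΣF_y = 0: A_y + 22.386 − 40 = 0 → A_y = 17.61 kN.
ΣF_x = 0: no horizontal applied forces, so A_x = 0.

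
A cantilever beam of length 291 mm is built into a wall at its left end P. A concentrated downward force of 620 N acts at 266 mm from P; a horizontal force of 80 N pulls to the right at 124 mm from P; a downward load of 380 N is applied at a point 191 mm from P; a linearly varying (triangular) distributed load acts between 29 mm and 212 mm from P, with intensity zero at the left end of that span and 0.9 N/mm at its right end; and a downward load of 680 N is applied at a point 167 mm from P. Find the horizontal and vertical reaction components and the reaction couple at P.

P_x = -80.00 N, P_y = 1762 N, M_P = 363500 N·mm

Resultant of the triangular load: ½ × 0.9 × 183 = 82.35 N, acting at 151 mm from P (one-third of the span from the peak).
ΣF_x = 0: P_x + 80 = 0 → P_x = -80.00 N.
ΣF_y = 0: P_y − 620 − 380 − ½·0.9·183 − 680 = 0 → P_y = 1762 N.
ΣM about P: M_P − 620·266 − 380·191 − (½·0.9·183)·151 − 680·167 = 0 → M_P = 363500 N·mm.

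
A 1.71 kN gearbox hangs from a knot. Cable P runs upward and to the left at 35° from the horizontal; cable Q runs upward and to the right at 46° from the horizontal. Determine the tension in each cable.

T_P = 1.203 kN, T_Q = 1.418 kN

ΣF_x = 0: −T_P·cos35° + T_Q·cos46° = 0 → T_Q = 1.17922·T_P.
ΣF_y = 0: T_P·sin35° + T_Q·sin46° = 1.71.
Substitute: T_P·(0.573576 + 1.17922·0.71934) = 1.71 → T_P = 1.20267 ≈ 1.203 kN.
Then T_Q = 1.17922 × 1.20267 = 1.418 kN.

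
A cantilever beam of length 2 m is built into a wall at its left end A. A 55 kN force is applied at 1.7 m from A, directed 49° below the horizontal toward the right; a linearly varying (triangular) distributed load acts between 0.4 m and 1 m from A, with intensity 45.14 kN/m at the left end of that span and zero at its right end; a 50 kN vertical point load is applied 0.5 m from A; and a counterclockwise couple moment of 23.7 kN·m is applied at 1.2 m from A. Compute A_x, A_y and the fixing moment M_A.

Resultant of the triangular load: ½ × 45.14 × 0.6 = 13.542 kN, acting at 0.6 m from A (one-third of the span from the peak).
ΣF_x = 0: A_x + 55·cos49° = 0 → A_x = -36.08 kN.
ΣF_y = 0: A_y − 55·sin49° − ½·45.14·0.6 − 50 = 0 → A_y = 105.1 kN.
ΣM about A: M_A − 55·sin49°·1.7 − (½·45.14·0.6)·0.6 − 50·0.5 + 23.7 = 0 → M_A = 79.99 kN·m.

A_x = -36.08 kN, A_y = 105.1 kN, M_A = 79.99 kN·m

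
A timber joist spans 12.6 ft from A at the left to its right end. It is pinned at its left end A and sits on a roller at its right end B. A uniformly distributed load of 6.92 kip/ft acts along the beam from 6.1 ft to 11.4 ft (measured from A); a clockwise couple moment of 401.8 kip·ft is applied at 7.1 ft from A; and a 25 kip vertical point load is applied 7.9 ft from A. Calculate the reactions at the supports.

A_x = 0, A_y = -11.36 kip, B_y = 73.03 kip

Resultant of the distributed load: 6.92 × 5.3 = 36.676 kip at 8.75 ft from A.
Moments about A: B_y·12.6 − (6.92·5.3)·8.75 − 401.8 − 25·7.9 = 0 → B_y = 920.215/12.6 = 73.0329 ≈ 73.03 kip.
ΣF_y = 0: A_y + 73.0329 − 6.92·5.3 − 25 = 0 → A_y = -11.36 kip.
ΣF_x = 0: no horizontal applied forces, so A_x = 0.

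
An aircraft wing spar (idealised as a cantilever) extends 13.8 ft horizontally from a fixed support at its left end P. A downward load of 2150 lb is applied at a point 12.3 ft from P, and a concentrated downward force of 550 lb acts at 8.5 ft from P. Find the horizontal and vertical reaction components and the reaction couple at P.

ΣF_x = 0: P_x = 0.
ΣF_y = 0: P_y − 2150 − 550 = 0 → P_y = 2700 lb.
ΣM about P: M_P − 2150·12.3 − 550·8.5 = 0 → M_P = 31120 lb·ft.

P_x = 0, P_y = 2700 lb, M_P = 31120 lb·ft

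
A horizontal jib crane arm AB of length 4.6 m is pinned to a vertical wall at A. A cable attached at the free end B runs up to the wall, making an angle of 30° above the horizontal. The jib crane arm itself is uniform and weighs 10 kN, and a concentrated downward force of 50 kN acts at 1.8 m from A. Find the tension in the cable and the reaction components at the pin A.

ΣM about A: T·sin30°·4.6 − 10·2.3 − 50·1.8 = 0 → T = 113/(4.6·0.5) = 49.1304 ≈ 49.13 kN.
ΣF_x = 0: A_x − T·cos30° = 0 → A_x = 49.1304 × 0.866025 = 42.55 kN.
ΣF_y = 0: A_y + T·sin30° − 10 − 50 = 0 → A_y = 60 − 49.1304 × 0.5 = 35.43 kN.

T = 49.13 kN, A_x = 42.55 kN, A_y = 35.43 kN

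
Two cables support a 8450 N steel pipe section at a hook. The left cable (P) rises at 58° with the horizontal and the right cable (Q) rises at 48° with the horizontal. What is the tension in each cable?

T_P = 5882 N, T_Q = 4658 N

ΣF_x = 0: −T_P·cos58° + T_Q·cos48° = 0 → T_Q = 0.791952·T_P.
ΣF_y = 0: T_P·sin58° + T_Q·sin48° = 8450.
Substitute: T_P·(0.848048 + 0.791952·0.743145) = 8450 → T_P = 5882.01 ≈ 5882 N.
Then T_Q = 0.791952 × 5882.01 = 4658 N.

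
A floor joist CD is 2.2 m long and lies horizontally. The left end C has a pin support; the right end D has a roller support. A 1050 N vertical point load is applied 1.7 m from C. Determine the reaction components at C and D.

Taking moments about C: D_y·2.2 − 1050·1.7 = 0 → D_y = 1785/2.2 = 811.364 ≈ 811.4 N.
ΣF_y = 0: C_y + 811.364 − 1050 = 0 → C_y = 238.6 N.
ΣF_x = 0: no horizontal applied forces, so C_x = 0.

C_x = 0, C_y = 238.6 N, D_y = 811.4 N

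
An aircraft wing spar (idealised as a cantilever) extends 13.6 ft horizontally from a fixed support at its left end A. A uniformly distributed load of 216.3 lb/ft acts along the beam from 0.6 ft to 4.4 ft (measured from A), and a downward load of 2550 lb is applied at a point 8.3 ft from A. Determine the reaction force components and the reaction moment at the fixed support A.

A_x = 0, A_y = 3372 lb, M_A = 23220 lb·ft

Resultant of the distributed load: 216.3 × 3.8 = 821.94 lb at 2.5 ft from A.
ΣF_x = 0: A_x = 0.
ΣF_y = 0: A_y − 216.3·3.8 − 2550 = 0 → A_y = 3372 lb.
ΣM about A: M_A − (216.3·3.8)·2.5 − 2550·8.3 = 0 → M_A = 23220 lb·ft.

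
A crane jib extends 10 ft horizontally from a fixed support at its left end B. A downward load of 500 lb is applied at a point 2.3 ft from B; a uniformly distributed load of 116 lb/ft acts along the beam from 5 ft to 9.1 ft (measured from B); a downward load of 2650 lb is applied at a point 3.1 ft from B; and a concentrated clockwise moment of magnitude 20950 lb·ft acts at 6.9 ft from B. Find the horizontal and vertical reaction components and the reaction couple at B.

Resultant of the distributed load: 116 × 4.1 = 475.6 lb at 7.05 ft from B.
ΣF_x = 0: B_x = 0.
ΣF_y = 0: B_y − 500 − 116·4.1 − 2650 = 0 → B_y = 3626 lb.
ΣM about B: M_B − 500·2.3 − (116·4.1)·7.05 − 2650·3.1 − 20950 = 0 → M_B = 33670 lb·ft.

B_x = 0, B_y = 3626 lb, M_B = 33670 lb·ft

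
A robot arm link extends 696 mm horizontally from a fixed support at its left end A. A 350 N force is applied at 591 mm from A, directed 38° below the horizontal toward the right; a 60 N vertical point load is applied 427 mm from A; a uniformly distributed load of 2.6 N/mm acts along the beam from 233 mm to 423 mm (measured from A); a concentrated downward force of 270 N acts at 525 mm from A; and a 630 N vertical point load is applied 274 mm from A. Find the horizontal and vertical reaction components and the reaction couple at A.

Resultant of the distributed load: 2.6 × 190 = 494 N at 328 mm from A.
ΣF_x = 0: A_x + 350·cos38° = 0 → A_x = -275.8 N.
ΣF_y = 0: A_y − 350·sin38° − 60 − 2.6·190 − 270 − 630 = 0 → A_y = 1669 N.
ΣM about A: M_A − 350·sin38°·591 − 60·427 − (2.6·190)·328 − 270·525 − 630·274 = 0 → M_A = 629400 N·mm.

A_x = -275.8 N, A_y = 1669 N, M_A = 629400 N·mm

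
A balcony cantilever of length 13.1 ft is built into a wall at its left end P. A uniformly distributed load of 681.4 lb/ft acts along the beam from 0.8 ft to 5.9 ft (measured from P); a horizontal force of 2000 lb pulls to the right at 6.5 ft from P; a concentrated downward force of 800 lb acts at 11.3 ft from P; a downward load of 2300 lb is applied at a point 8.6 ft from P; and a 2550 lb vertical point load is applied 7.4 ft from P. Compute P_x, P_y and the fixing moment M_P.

P_x = -2000 lb, P_y = 9125 lb, M_P = 59330 lb·ft

Resultant of the distributed load: 681.4 × 5.1 = 3475.14 lb at 3.35 ft from P.
ΣF_x = 0: P_x + 2000 = 0 → P_x = -2000 lb.
ΣF_y = 0: P_y − 681.4·5.1 − 800 − 2300 − 2550 = 0 → P_y = 9125 lb.
ΣM about P: M_P − (681.4·5.1)·3.35 − 800·11.3 − 2300·8.6 − 2550·7.4 = 0 → M_P = 59330 lb·ft.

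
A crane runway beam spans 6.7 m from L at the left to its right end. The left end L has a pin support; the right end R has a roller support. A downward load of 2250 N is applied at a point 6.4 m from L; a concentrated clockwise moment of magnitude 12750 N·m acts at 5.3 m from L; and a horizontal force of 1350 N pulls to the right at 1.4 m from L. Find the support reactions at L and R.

L_x = -1350 N, L_y = -1802 N, R_y = 4052 N

ΣM about L: R_y·6.7 − 2250·6.4 − 12750 = 0 → R_y = 27150/6.7 = 4052.24 ≈ 4052 N.
ΣF_y = 0: L_y + 4052.24 − 2250 = 0 → L_y = -1802 N.
ΣF_x = 0: L_x + 1350 = 0 → L_x = -1350 N.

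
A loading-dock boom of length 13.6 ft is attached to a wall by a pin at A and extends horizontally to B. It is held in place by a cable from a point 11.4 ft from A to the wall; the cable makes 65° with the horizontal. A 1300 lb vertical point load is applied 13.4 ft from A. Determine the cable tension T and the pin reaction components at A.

ΣM about A: T·sin65°·11.4 − 1300·13.4 = 0 → T = 17420/(11.4·0.906308) = 1686.04 ≈ 1686 lb.
ΣF_x = 0: A_x − T·cos65° = 0 → A_x = 1686.04 × 0.422618 = 712.6 lb.
ΣF_y = 0: A_y + T·sin65° − 1300 = 0 → A_y = 1300 − 1686.04 × 0.906308 = -228.1 lb.

T = 1686 lb, A_x = 712.6 lb, A_y = -228.1 lb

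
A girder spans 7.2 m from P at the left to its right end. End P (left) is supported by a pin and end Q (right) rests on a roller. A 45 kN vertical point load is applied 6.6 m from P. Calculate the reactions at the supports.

Taking moments about P: Q_y·7.2 − 45·6.6 = 0 → Q_y = 297/7.2 = 41.25 kN.
ΣF_y = 0: P_y + 41.25 − 45 = 0 → P_y = 3.750 kN.
ΣF_x = 0: no horizontal applied forces, so P_x = 0.

P_x = 0, P_y = 3.750 kN, Q_y = 41.25 kN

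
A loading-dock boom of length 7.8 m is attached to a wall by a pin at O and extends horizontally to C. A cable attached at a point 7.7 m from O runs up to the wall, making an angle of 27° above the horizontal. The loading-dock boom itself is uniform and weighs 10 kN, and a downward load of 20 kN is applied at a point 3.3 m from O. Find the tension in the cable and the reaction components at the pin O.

T = 30.04 kN, O_x = 26.76 kN, O_y = 16.36 kN

ΣM about O: T·sin27°·7.7 − 10·3.9 − 20·3.3 = 0 → T = 105/(7.7·0.45399) = 30.0367 ≈ 30.04 kN.
ΣF_x = 0: O_x − T·cos27° = 0 → O_x = 30.0367 × 0.891007 = 26.76 kN.
ΣF_y = 0: O_y + T·sin27° − 10 − 20 = 0 → O_y = 30 − 30.0367 × 0.45399 = 16.36 kN.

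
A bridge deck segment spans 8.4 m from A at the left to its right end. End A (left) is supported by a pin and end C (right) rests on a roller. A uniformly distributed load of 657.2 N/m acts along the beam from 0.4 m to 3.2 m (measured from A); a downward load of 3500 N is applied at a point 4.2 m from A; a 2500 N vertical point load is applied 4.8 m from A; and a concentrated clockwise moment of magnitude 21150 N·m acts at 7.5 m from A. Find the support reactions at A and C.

A_x = 0, A_y = 1749 N, C_y = 6091 N

Resultant of the distributed load: 657.2 × 2.8 = 1840.16 N at 1.8 m from A.
Taking moments about A: C_y·8.4 − (657.2·2.8)·1.8 − 3500·4.2 − 2500·4.8 − 21150 = 0 → C_y = 51162.288/8.4 = 6090.75 ≈ 6091 N.
ΣF_y = 0: A_y + 6090.75 − 657.2·2.8 − 3500 − 2500 = 0 → A_y = 1749 N.
ΣF_x = 0: no horizontal applied forces, so A_x = 0.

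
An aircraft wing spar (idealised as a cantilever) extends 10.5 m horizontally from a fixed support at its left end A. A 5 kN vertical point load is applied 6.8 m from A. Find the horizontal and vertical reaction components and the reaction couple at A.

A_x = 0, A_y = 5.000 kN, M_A = 34.00 kN·m

ΣF_x = 0: A_x = 0.
ΣF_y = 0: A_y − 5 = 0 → A_y = 5.000 kN.
ΣM about A: M_A − 5·6.8 = 0 → M_A = 34.00 kN·m.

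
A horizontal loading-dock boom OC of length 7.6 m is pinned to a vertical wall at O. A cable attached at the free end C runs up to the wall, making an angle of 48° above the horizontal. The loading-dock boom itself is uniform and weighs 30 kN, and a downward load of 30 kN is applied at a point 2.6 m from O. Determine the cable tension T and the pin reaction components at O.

ΣM about O: T·sin48°·7.6 − 30·3.8 − 30·2.6 = 0 → T = 192/(7.6·0.743145) = 33.9949 ≈ 33.99 kN.
ΣF_x = 0: O_x − T·cos48° = 0 → O_x = 33.9949 × 0.669131 = 22.75 kN.
ΣF_y = 0: O_y + T·sin48° − 30 − 30 = 0 → O_y = 60 − 33.9949 × 0.743145 = 34.74 kN.

T = 33.99 kN, O_x = 22.75 kN, O_y = 34.74 kN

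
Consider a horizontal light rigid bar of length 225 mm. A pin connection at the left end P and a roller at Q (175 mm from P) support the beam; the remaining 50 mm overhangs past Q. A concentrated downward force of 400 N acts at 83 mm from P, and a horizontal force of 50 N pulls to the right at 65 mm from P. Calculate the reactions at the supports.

P_x = -50.00 N, P_y = 210.3 N, Q_y = 189.7 N

Moments about P: Q_y·175 − 400·83 = 0 → Q_y = 33200/175 = 189.714 ≈ 189.7 N.
ΣF_y = 0: P_y + 189.714 − 400 = 0 → P_y = 210.3 N.
ΣF_x = 0: P_x + 50 = 0 → P_x = -50.00 N.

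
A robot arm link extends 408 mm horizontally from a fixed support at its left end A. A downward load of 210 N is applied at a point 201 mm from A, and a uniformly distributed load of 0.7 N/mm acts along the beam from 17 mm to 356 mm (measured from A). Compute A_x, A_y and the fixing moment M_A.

A_x = 0, A_y = 447.3 N, M_A = 86470 N·mm

Resultant of the distributed load: 0.7 × 339 = 237.3 N at 186.5 mm from A.
ΣF_x = 0: A_x = 0.
ΣF_y = 0: A_y − 210 − 0.7·339 = 0 → A_y = 447.3 N.
ΣM about A: M_A − 210·201 − (0.7·339)·186.5 = 0 → M_A = 86470 N·mm.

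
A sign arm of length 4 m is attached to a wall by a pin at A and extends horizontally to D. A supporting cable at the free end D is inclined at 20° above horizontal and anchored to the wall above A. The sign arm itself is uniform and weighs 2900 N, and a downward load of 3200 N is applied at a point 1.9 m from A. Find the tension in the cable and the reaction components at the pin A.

T = 8684 N, A_x = 8160 N, A_y = 3130 N

ΣM about A: T·sin20°·4 − 2900·2 − 3200·1.9 = 0 → T = 11880/(4·0.34202) = 8683.7 ≈ 8684 N.
ΣF_x = 0: A_x − T·cos20° = 0 → A_x = 8683.7 × 0.939693 = 8160 N.
ΣF_y = 0: A_y + T·sin20° − 2900 − 3200 = 0 → A_y = 6100 − 8683.7 × 0.34202 = 3130 N.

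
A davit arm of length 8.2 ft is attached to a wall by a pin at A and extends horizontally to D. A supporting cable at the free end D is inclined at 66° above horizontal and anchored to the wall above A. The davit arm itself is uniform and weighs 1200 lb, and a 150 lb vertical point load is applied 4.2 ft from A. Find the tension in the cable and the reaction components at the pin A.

T = 740.9 lb, A_x = 301.3 lb, A_y = 673.2 lb

ΣM about A: T·sin66°·8.2 − 1200·4.1 − 150·4.2 = 0 → T = 5550/(8.2·0.913545) = 740.882 ≈ 740.9 lb.
ΣF_x = 0: A_x − T·cos66° = 0 → A_x = 740.882 × 0.406737 = 301.3 lb.
ΣF_y = 0: A_y + T·sin66° − 1200 − 150 = 0 → A_y = 1350 − 740.882 × 0.913545 = 673.2 lb.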